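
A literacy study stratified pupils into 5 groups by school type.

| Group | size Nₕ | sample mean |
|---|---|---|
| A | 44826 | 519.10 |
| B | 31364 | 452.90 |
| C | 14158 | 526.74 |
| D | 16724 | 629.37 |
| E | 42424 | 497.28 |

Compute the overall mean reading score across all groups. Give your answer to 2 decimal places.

N = 44826 + 31364 + 14158 + 16724 + 42424 = 149496.
Weight each subgroup mean by Nₕ/N and sum.
Σ Nₕx̄ₕ = 44826·519.10 + 31364·452.90 + 14158·526.74 + 16724·629.37 + 42424·497.28 = 23269176.6 + 14204755.6 + 7457584.92 + 10525583.88 + 21096606.72 = 76553707.72.
Divide by N: 76553707.72 / 149496 = 512.0786... → 512.08.

512.08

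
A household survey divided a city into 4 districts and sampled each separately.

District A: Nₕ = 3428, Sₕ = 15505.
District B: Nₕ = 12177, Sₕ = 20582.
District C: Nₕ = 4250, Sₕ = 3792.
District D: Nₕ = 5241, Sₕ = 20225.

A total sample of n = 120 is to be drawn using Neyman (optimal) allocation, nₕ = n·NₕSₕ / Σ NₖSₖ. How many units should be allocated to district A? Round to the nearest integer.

15

A: NₕSₕ = 3428·15505 = 53151140
B: NₕSₕ = 12177·20582 = 250627014
C: NₕSₕ = 4250·3792 = 16116000
D: NₕSₕ = 5241·20225 = 105999225
Σ NₕSₕ = 425893379.
n_A = 120·53151140/425893379 = 14.976... → 15.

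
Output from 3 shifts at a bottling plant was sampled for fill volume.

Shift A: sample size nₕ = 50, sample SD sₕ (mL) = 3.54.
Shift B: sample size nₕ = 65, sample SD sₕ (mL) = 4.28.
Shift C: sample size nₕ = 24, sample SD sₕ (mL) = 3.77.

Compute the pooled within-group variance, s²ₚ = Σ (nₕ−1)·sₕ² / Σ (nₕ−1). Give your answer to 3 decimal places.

Degrees of freedom: 49 + 64 + 23 = 136.
Σ(nₕ−1)sₕ² = 49·12.5316 + 64·18.3184 + 23·14.2129 = 2113.3227.
s²ₚ = 2113.3227 / 136 = 15.53914... → 15.539.

15.539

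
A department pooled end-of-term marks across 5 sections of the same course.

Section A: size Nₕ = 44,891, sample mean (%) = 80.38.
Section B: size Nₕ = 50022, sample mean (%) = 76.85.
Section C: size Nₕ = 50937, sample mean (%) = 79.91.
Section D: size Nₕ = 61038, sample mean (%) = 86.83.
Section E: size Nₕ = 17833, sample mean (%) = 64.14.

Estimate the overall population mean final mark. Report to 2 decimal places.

79.95

x̄_st = (Σ Nₕx̄ₕ) / (Σ Nₕ) = (44891·80.38 + 50022·76.85 + 50937·79.91 + 61038·86.83 + 17833·64.14) / 224721
= 17966643.11 / 224721 = 79.9509... → 79.95.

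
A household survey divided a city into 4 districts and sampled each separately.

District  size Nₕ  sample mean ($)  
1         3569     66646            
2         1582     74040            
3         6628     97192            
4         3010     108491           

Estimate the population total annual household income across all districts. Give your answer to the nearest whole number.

Population total = Σ Nₕ·x̄ₕ (each stratum's size times its mean).
3569·66646 + 1582·74040 + 6628·97192 + 3010·108491 = 237859574 + 117131280 + 644188576 + 326557910 = 1325737340.

1325737340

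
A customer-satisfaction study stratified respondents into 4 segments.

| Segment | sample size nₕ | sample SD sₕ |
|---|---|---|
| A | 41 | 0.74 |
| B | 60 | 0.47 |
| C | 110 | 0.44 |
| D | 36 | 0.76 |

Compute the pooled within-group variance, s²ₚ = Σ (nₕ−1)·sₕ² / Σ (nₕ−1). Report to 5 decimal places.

Degrees of freedom: 40 + 59 + 109 + 35 = 243.
Σ(nₕ−1)sₕ² = 40·0.5476 + 59·0.2209 + 109·0.1936 + 35·0.5776 = 76.2555.
s²ₚ = 76.2555 / 243 = 0.3138086... → 0.31381.

0.31381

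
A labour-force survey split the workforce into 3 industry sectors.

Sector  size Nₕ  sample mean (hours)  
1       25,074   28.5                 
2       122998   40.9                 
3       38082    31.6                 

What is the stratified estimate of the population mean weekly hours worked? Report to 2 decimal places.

37.33

N = 186154; weights Wₕ = Nₕ/N = (0.1347, 0.6607, 0.2046).
x̄_st = Σ Wₕ·x̄ₕ = 0.1347·28.5 + 0.6607·40.9 + 0.2046·31.6 ≈ 37.3273...
→ 37.33.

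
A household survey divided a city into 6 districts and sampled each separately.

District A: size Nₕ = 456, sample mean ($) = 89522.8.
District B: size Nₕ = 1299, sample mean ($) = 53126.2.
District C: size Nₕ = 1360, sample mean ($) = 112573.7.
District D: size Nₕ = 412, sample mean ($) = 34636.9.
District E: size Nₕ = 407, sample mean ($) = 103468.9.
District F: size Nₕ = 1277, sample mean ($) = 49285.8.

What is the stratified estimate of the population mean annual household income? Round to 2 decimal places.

x̄_st = (Σ Nₕx̄ₕ) / (Σ Nₕ) = (456·89522.8 + 1299·53126.2 + 1360·112573.7 + 412·34636.9 + 407·103468.9 + 1277·49285.8) / 5211
= 382253774.3 / 5211 = 73355.1668... → 73355.17.

73355.17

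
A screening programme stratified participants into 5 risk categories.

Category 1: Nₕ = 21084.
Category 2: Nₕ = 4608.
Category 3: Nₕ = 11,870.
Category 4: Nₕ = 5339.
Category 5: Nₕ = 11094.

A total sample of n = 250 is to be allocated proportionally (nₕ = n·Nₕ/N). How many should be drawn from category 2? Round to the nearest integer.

Share of category 2 = 4608/53995 = 0.08534.
Allocate 250 × 0.08534 = 21.335... → 21.

21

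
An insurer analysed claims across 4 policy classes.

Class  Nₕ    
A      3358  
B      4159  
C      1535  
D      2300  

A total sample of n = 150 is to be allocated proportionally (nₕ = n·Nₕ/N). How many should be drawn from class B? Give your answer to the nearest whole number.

55

Share of class B = 4159/11352 = 0.36637.
Allocate 150 × 0.36637 = 54.955... → 55.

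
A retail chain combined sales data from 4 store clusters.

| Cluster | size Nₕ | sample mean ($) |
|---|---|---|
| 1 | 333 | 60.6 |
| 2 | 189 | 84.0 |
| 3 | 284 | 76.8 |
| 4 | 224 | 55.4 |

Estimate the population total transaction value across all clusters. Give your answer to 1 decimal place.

1: 333·60.6 = 20179.8
2: 189·84.0 = 15876
3: 284·76.8 = 21811.2
4: 224·55.4 = 12409.6
τ̂ = Σ Nₕx̄ₕ = 70276.6.

70276.6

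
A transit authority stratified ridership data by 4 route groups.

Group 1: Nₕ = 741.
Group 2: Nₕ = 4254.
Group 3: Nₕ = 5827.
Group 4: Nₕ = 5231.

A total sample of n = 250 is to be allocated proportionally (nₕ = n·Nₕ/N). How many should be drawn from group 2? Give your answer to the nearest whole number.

66

Share of group 2 = 4254/16053 = 0.26500.
Allocate 250 × 0.26500 = 66.249... → 66.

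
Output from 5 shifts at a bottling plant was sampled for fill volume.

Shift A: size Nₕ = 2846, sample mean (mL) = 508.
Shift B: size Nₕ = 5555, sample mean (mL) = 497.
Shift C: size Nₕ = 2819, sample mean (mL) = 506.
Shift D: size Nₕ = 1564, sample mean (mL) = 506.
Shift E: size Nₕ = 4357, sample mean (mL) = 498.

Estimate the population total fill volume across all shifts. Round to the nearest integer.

8594187

A: 2846·508 = 1445768
B: 5555·497 = 2760835
C: 2819·506 = 1426414
D: 1564·506 = 791384
E: 4357·498 = 2169786
τ̂ = Σ Nₕx̄ₕ = 8594187.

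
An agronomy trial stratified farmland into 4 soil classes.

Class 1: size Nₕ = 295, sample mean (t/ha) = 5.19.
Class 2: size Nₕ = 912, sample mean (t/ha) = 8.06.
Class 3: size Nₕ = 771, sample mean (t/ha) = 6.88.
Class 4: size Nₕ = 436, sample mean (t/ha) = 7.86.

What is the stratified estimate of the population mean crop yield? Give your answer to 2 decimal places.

x̄_st = (Σ Nₕx̄ₕ) / (Σ Nₕ) = (295·5.19 + 912·8.06 + 771·6.88 + 436·7.86) / 2414
= 17613.21 / 2414 = 7.2963... → 7.30.

7.30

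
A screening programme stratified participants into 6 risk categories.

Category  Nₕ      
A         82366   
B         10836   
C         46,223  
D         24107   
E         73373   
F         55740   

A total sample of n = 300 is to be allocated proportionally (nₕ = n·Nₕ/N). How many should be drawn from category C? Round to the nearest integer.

47

Share of category C = 46223/292645 = 0.15795.
Allocate 300 × 0.15795 = 47.385... → 47.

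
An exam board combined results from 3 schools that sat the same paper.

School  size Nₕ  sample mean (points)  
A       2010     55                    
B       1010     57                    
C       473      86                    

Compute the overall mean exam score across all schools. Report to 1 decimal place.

59.8

N = 2010 + 1010 + 473 = 3493.
The stratified mean weights each stratum mean by its population share Nₕ/N.
Σ Nₕx̄ₕ = 2010·55 + 1010·57 + 473·86 = 110550 + 57570 + 40678 = 208798.
Divide by N: 208798 / 3493 = 59.776... → 59.8.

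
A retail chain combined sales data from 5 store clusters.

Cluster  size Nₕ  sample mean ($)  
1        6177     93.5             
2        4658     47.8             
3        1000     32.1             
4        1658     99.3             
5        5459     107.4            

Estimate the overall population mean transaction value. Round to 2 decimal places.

83.54

N = 18952; weights Wₕ = Nₕ/N = (0.3259, 0.2458, 0.0528, 0.0875, 0.2880).
x̄_st = Σ Wₕ·x̄ₕ = 0.3259·93.5 + 0.2458·47.8 + 0.0528·32.1 + 0.0875·99.3 + 0.2880·107.4 ≈ 83.5394...
→ 83.54.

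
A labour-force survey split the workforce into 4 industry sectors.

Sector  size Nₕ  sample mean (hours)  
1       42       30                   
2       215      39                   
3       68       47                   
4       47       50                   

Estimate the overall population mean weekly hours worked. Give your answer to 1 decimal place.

40.8

x̄_st = (Σ Nₕx̄ₕ) / (Σ Nₕ) = (42·30 + 215·39 + 68·47 + 47·50) / 372
= 15191 / 372 = 40.836... → 40.8.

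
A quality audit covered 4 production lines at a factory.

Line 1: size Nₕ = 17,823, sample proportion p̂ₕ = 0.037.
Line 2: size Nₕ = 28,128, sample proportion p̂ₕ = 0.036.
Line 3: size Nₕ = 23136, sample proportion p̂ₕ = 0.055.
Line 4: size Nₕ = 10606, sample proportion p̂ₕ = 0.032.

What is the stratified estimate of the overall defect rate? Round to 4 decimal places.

Wₕ = Nₕ/N with N = 79693: 0.2236, 0.3530, 0.2903, 0.1331.
p̂_st = 0.2236·0.037 + 0.3530·0.036 + 0.2903·0.055 + 0.1331·0.032 ≈ 0.041207... → 0.0412.

0.0412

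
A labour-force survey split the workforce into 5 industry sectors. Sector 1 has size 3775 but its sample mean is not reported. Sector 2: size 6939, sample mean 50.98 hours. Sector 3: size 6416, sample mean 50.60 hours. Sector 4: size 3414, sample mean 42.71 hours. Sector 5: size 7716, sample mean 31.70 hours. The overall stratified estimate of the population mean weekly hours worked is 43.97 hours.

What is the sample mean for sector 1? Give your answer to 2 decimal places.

46.04

Σ Nₕx̄ₕ = N·μ, so 3775·x̄_1 = 28260·43.97 − (6939·50.98 + 6416·50.60 + 3414·42.71 + 7716·31.70).
= 1242592.2 − 1068808.96 = 173783.24.
x̄_1 = 173783.24 / 3775 = 46.0353... → 46.04.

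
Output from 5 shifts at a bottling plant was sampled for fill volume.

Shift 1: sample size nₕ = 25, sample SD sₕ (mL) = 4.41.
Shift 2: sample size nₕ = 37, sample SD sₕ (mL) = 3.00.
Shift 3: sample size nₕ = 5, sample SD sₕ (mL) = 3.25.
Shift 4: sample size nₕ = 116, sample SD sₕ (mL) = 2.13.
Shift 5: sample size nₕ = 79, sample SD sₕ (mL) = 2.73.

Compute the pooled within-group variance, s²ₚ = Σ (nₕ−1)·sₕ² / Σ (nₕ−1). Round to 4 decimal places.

Degrees of freedom: 24 + 36 + 4 + 115 + 78 = 257.
Σ(nₕ−1)sₕ² = 24·19.4481 + 36·9 + 4·10.5625 + 115·4.5369 + 78·7.4529 = 1936.0741.
s²ₚ = 1936.0741 / 257 = 7.533362... → 7.5334.

7.5334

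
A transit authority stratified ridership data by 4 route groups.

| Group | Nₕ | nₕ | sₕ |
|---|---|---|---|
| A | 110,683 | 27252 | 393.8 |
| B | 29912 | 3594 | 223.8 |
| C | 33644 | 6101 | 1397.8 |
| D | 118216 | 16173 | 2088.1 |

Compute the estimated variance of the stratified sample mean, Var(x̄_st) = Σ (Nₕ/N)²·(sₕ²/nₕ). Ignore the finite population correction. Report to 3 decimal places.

N = 292455; Wₕ = Nₕ/N.
group A: (110683/292455)²·393.8²/27252 = 0.815074
group B: (29912/292455)²·223.8²/3594 = 0.145786
group C: (33644/292455)²·1397.8²/6101 = 4.238246
group D: (118216/292455)²·2088.1²/16173 = 44.050051
Sum = 49.249157 → 49.249.

49.249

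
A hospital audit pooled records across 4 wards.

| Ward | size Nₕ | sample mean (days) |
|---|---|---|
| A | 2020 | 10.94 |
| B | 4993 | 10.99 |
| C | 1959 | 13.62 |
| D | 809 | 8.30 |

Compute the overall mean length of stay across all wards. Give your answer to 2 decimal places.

N = 9781; weights Wₕ = Nₕ/N = (0.2065, 0.5105, 0.2003, 0.0827).
x̄_st = Σ Wₕ·x̄ₕ = 0.2065·10.94 + 0.5105·10.99 + 0.2003·13.62 + 0.0827·8.30 ≈ 11.2839...
→ 11.28.

11.28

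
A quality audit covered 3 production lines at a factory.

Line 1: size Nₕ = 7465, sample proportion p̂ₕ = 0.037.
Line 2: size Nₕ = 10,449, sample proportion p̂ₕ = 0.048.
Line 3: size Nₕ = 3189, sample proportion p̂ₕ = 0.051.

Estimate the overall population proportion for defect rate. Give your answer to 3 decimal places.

0.045

N = 7465 + 10449 + 3189 = 21103.
Overall proportion = Σ (Nₕ/N)·p̂ₕ.
Σ Nₕp̂ₕ = 276.205 + 501.552 + 162.639 = 940.396.
940.396 / 21103 = 0.04456... → 0.045.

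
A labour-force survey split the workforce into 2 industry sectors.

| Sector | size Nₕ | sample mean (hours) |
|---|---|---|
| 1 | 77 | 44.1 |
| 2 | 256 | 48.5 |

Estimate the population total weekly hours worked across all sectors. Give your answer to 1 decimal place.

15811.7

Population total = Σ Nₕ·x̄ₕ (each stratum's size times its mean).
77·44.1 + 256·48.5 = 3395.7 + 12416 = 15811.7.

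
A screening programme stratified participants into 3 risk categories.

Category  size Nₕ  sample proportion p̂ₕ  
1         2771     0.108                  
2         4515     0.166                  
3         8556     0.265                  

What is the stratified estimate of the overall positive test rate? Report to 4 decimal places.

Wₕ = Nₕ/N with N = 15842: 0.1749, 0.2850, 0.5401.
p̂_st = 0.1749·0.108 + 0.2850·0.166 + 0.5401·0.265 ≈ 0.209323... → 0.2093.

0.2093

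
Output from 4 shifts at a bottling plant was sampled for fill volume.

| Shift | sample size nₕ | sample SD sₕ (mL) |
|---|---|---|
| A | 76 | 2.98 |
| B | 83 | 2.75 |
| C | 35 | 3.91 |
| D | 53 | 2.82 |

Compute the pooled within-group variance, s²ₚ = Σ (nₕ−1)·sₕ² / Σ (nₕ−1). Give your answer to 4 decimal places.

Degrees of freedom: 75 + 82 + 34 + 52 = 243.
Σ(nₕ−1)sₕ² = 75·8.8804 + 82·7.5625 + 34·15.2881 + 52·7.9524 = 2219.4752.
s²ₚ = 2219.4752 / 243 = 9.133643... → 9.1336.

9.1336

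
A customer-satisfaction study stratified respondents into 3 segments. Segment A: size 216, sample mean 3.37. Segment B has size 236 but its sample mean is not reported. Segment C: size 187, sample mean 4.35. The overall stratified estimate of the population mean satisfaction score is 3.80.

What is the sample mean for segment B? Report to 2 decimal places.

3.76

N = 216 + 236 + 187 = 639.
Overall total = μ·N = 3.80·639 = 2428.2.
Subtract the known strata: 216·3.37 + 187·4.35 = 1541.37.
Remaining total for segment B: 2428.2 − 1541.37 = 886.83.
Divide by its size: 886.83 / 236 = 3.7578... → 3.76.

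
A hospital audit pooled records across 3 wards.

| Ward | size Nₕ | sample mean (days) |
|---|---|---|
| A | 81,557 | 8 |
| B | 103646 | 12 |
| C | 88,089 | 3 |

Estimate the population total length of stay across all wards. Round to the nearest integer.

2160475

A: 81557·8 = 652456
B: 103646·12 = 1243752
C: 88089·3 = 264267
τ̂ = Σ Nₕx̄ₕ = 2160475.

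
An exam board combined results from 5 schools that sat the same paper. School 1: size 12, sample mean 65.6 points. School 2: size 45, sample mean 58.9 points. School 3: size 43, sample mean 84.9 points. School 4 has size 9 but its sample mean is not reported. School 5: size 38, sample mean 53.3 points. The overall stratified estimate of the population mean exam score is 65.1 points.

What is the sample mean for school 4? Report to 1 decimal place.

50.7

N = 12 + 45 + 43 + 9 + 38 = 147.
Overall total = μ·N = 65.1·147 = 9569.7.
Subtract the known strata: 12·65.6 + 45·58.9 + 43·84.9 + 38·53.3 = 9113.8.
Remaining total for school 4: 9569.7 − 9113.8 = 455.9.
Divide by its size: 455.9 / 9 = 50.656... → 50.7.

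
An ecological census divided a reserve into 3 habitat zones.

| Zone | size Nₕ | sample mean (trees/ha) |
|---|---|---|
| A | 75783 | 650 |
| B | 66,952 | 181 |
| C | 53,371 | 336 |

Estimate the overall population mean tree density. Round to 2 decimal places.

x̄_st = (Σ Nₕx̄ₕ) / (Σ Nₕ) = (75783·650 + 66952·181 + 53371·336) / 196106
= 79309918 / 196106 = 404.4237... → 404.42.

404.42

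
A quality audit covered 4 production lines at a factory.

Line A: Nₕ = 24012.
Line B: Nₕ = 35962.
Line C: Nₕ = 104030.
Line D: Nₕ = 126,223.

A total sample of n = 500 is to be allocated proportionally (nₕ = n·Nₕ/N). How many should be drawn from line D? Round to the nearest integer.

217

Share of line D = 126223/290227 = 0.43491.
Allocate 500 × 0.43491 = 217.456... → 217.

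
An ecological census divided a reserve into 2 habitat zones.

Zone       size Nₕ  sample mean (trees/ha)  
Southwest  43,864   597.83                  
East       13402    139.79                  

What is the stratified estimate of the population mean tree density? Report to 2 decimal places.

490.63

N = 57266; weights Wₕ = Nₕ/N = (0.7660, 0.2340).
x̄_st = Σ Wₕ·x̄ₕ = 0.7660·597.83 + 0.2340·139.79 ≈ 490.6346...
→ 490.63.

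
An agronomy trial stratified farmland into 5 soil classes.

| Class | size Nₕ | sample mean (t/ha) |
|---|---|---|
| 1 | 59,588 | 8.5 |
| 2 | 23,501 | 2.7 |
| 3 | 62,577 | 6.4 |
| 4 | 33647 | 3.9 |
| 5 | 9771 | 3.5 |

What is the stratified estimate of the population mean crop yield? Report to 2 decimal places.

x̄_st = (Σ Nₕx̄ₕ) / (Σ Nₕ) = (59588·8.5 + 23501·2.7 + 62577·6.4 + 33647·3.9 + 9771·3.5) / 189084
= 1135865.3 / 189084 = 6.0072... → 6.01.

6.01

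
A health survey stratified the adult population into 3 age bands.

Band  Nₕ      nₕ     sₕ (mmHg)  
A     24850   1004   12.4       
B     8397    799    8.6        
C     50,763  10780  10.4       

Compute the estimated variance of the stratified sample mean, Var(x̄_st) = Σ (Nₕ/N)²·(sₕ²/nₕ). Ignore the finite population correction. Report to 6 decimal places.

0.017988

N = 84010; Wₕ = Nₕ/N.
band A: (24850/84010)²·12.4²/1004 = 0.013399867
band B: (8397/84010)²·8.6²/799 = 0.000924776
band C: (50763/84010)²·10.4²/10780 = 0.003663368
Sum = 0.017988010 → 0.017988.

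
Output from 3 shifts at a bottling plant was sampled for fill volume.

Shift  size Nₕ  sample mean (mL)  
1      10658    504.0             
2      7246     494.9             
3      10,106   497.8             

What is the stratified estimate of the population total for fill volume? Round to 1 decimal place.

Population total = Σ Nₕ·x̄ₕ (each stratum's size times its mean).
10658·504.0 + 7246·494.9 + 10106·497.8 = 5371632 + 3586045.4 + 5030766.8 = 13988444.2.

13988444.2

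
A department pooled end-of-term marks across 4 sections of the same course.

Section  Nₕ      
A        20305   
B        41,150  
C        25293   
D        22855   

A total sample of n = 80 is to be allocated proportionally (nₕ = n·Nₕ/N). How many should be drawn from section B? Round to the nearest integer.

30

Share of section B = 41150/109603 = 0.37545.
Allocate 80 × 0.37545 = 30.036... → 30.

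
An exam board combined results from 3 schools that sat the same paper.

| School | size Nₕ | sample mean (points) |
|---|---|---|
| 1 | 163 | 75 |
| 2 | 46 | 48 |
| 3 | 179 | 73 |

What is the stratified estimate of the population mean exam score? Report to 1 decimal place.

N = 163 + 46 + 179 = 388.
The stratified mean weights each stratum mean by its population share Nₕ/N.
Σ Nₕx̄ₕ = 163·75 + 46·48 + 179·73 = 12225 + 2208 + 13067 = 27500.
Divide by N: 27500 / 388 = 70.876... → 70.9.

70.9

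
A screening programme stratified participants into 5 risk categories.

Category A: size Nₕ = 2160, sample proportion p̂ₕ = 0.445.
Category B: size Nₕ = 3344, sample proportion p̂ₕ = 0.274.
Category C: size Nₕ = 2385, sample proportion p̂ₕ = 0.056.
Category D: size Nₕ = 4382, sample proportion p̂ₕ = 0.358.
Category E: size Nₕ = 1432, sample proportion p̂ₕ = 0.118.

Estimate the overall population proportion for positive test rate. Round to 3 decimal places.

Wₕ = Nₕ/N with N = 13703: 0.1576, 0.2440, 0.1740, 0.3198, 0.1045.
p̂_st = 0.1576·0.445 + 0.2440·0.274 + 0.1740·0.056 + 0.3198·0.358 + 0.1045·0.118 ≈ 0.27357... → 0.274.

0.274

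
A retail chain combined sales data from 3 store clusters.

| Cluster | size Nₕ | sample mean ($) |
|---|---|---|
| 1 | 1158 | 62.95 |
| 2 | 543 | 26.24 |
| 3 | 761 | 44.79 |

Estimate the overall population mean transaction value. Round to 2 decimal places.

N = 1158 + 543 + 761 = 2462.
Weight each subgroup mean by Nₕ/N and sum.
Σ Nₕx̄ₕ = 1158·62.95 + 543·26.24 + 761·44.79 = 72896.1 + 14248.32 + 34085.19 = 121229.61.
Divide by N: 121229.61 / 2462 = 49.2403... → 49.24.

49.24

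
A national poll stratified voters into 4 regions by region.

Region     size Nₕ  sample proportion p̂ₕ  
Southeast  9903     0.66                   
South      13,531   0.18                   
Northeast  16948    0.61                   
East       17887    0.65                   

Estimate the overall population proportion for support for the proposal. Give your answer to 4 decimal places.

N = 9903 + 13531 + 16948 + 17887 = 58269.
Overall proportion = Σ (Nₕ/N)·p̂ₕ.
Σ Nₕp̂ₕ = 6535.98 + 2435.58 + 10338.28 + 11626.55 = 30936.39.
30936.39 / 58269 = 0.530924... → 0.5309.

0.5309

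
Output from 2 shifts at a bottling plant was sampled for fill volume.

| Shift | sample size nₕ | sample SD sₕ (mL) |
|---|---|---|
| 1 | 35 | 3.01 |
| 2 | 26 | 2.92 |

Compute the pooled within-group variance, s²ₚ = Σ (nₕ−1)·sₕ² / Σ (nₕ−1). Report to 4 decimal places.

1: (35−1)·3.01² = 34·9.0601 = 308.0434
2: (26−1)·2.92² = 25·8.5264 = 213.16
Numerator = 521.2034; denominator = Σ(nₕ−1) = 59.
s²ₚ = 521.2034/59 = 8.833956... → 8.8340.

8.8340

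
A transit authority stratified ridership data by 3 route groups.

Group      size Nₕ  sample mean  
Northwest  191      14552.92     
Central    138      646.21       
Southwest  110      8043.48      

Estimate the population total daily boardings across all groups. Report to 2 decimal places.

3753567.50

Northwest: 191·14552.92 = 2779607.72
Central: 138·646.21 = 89176.98
Southwest: 110·8043.48 = 884782.8
τ̂ = Σ Nₕx̄ₕ = 3753567.50.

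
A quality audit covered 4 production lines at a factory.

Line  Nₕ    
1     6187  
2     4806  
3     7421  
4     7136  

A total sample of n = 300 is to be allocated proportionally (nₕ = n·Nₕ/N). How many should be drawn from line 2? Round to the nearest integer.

56

N = 6187 + 4806 + 7421 + 7136 = 25550.
n_2 = 300·4806/25550 = 56.431... → 56.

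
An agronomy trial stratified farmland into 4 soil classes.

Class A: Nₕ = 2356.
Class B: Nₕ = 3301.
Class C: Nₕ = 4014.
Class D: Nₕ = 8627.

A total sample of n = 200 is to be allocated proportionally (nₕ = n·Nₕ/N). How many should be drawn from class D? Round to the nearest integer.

N = 2356 + 3301 + 4014 + 8627 = 18298.
n_D = 200·8627/18298 = 94.294... → 94.

94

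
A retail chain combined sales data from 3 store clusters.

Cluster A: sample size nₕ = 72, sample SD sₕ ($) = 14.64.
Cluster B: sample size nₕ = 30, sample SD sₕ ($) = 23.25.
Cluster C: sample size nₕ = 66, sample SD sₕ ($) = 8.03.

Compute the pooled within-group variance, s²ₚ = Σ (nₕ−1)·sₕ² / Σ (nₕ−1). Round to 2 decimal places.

Degrees of freedom: 71 + 29 + 65 = 165.
Σ(nₕ−1)sₕ² = 71·214.3296 + 29·540.5625 + 65·64.4809 = 35084.9726.
s²ₚ = 35084.9726 / 165 = 212.6362... → 212.64.

212.64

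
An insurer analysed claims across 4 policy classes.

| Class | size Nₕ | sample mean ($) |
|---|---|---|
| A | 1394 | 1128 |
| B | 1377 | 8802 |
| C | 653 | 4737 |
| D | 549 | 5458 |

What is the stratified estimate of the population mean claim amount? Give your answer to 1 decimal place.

4979.2

N = 1394 + 1377 + 653 + 549 = 3973.
Weight each subgroup mean by Nₕ/N and sum.
Σ Nₕx̄ₕ = 1394·1128 + 1377·8802 + 653·4737 + 549·5458 = 1572432 + 12120354 + 3093261 + 2996442 = 19782489.
Divide by N: 19782489 / 3973 = 4979.232... → 4979.2.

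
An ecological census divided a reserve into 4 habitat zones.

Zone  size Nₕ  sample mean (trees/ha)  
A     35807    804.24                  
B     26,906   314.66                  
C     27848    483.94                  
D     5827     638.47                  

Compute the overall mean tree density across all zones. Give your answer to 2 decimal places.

565.02

x̄_st = (Σ Nₕx̄ₕ) / (Σ Nₕ) = (35807·804.24 + 26906·314.66 + 27848·483.94 + 5827·638.47) / 96388
= 54460789.45 / 96388 = 565.0163... → 565.02.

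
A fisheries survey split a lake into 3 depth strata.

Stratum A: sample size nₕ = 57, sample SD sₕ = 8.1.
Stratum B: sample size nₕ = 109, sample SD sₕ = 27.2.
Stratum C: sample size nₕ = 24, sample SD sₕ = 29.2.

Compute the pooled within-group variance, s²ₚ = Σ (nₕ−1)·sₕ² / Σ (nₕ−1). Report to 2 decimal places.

Degrees of freedom: 56 + 108 + 23 = 187.
Σ(nₕ−1)sₕ² = 56·65.61 + 108·739.84 + 23·852.64 = 103187.6.
s²ₚ = 103187.6 / 187 = 551.8053... → 551.81.

551.81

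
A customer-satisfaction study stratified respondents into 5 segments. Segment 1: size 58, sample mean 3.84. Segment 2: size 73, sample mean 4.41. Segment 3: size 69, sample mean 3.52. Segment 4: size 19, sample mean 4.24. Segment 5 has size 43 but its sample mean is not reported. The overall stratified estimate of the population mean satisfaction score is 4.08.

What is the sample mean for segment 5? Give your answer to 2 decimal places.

Σ Nₕx̄ₕ = N·μ, so 43·x̄_5 = 262·4.08 − (58·3.84 + 73·4.41 + 69·3.52 + 19·4.24).
= 1068.96 − 868.09 = 200.87.
x̄_5 = 200.87 / 43 = 4.6714... → 4.67.

4.67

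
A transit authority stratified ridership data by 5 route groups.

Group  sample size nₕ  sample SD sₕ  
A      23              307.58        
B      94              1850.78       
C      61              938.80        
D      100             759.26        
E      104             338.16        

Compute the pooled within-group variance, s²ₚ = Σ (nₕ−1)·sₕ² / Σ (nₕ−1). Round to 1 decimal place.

Degrees of freedom: 22 + 93 + 60 + 99 + 103 = 377.
Σ(nₕ−1)sₕ² = 22·94605.4564 + 93·3425386.6084 + 60·881345.44 + 99·576475.7476 + 103·114352.1856 = 442372375.1512.
s²ₚ = 442372375.1512 / 377 = 1173401.526... → 1173401.5.

1173401.5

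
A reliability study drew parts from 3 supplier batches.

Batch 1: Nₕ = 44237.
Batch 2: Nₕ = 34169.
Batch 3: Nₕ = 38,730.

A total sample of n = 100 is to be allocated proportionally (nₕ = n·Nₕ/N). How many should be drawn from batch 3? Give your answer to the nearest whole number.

Share of batch 3 = 38730/117136 = 0.33064.
Allocate 100 × 0.33064 = 33.064... → 33.

33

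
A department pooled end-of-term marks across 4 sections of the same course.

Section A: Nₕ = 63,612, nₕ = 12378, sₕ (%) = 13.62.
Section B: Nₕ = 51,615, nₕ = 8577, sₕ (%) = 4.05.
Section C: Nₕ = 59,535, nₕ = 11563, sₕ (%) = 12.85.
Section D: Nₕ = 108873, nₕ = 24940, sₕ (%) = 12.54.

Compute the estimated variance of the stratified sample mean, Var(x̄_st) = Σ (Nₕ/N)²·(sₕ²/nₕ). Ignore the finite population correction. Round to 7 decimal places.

0.0023753

N = 283635. Term for each stratum: Wₕ²sₕ²/nₕ.
Var(x̄_st) = 0.0007538105 + 0.0000633296 + 0.0006291596 + 0.0009290078 = 0.0023753075 → 0.0023753.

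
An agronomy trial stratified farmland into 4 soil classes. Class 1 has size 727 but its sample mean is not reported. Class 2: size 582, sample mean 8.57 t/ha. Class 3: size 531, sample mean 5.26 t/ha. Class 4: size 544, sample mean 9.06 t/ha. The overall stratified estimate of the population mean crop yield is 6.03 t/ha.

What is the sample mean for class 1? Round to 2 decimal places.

2.29

Σ Nₕx̄ₕ = N·μ, so 727·x̄_1 = 2384·6.03 − (582·8.57 + 531·5.26 + 544·9.06).
= 14375.52 − 12709.44 = 1666.08.
x̄_1 = 1666.08 / 727 = 2.2917... → 2.29.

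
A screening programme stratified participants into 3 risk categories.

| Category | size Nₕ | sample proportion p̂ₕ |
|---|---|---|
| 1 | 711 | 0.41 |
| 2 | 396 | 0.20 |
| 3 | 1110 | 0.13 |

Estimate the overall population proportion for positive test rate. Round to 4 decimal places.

0.2323

N = 711 + 396 + 1110 = 2217.
Overall proportion = Σ (Nₕ/N)·p̂ₕ.
Σ Nₕp̂ₕ = 291.51 + 79.2 + 144.3 = 515.01.
515.01 / 2217 = 0.232300... → 0.2323.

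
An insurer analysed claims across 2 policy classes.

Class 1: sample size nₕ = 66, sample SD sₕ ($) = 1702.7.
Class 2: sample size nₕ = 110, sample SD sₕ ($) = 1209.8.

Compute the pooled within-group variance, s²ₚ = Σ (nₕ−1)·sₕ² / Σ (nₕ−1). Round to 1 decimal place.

1: (66−1)·1702.7² = 65·2899187.29 = 188447173.85
2: (110−1)·1209.8² = 109·1463616.04 = 159534148.36
Numerator = 347981322.21; denominator = Σ(nₕ−1) = 174.
s²ₚ = 347981322.21/174 = 1999892.656... → 1999892.7.

1999892.7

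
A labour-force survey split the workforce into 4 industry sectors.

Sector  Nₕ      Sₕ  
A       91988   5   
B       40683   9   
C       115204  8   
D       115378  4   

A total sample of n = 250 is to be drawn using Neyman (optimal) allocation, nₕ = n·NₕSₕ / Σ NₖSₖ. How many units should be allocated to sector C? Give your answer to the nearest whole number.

A: NₕSₕ = 91988·5 = 459940
B: NₕSₕ = 40683·9 = 366147
C: NₕSₕ = 115204·8 = 921632
D: NₕSₕ = 115378·4 = 461512
Σ NₕSₕ = 2209231.
n_C = 250·921632/2209231 = 104.293... → 104.

104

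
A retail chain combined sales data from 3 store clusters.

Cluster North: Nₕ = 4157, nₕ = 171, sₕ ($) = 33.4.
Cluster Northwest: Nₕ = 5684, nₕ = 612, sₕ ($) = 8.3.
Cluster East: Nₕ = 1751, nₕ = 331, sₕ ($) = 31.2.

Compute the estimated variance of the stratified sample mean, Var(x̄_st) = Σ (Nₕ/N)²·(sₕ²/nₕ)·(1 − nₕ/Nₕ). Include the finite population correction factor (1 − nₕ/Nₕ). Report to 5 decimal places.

N = 11592; Wₕ = Nₕ/N.
cluster North: (4157/11592)²·33.4²/171·(1 − 171/4157) = 0.80444693
cluster Northwest: (5684/11592)²·8.3²/612·(1 − 612/5684) = 0.02415023
cluster East: (1751/11592)²·31.2²/331·(1 − 331/1751) = 0.05441754
Sum = 0.88301471 → 0.88301.

0.88301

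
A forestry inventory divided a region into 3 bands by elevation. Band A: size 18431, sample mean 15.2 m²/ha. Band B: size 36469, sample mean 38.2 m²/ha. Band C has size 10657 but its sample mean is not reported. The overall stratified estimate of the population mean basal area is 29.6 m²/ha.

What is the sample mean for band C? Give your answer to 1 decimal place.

Σ Nₕx̄ₕ = N·μ, so 10657·x̄_C = 65557·29.6 − (18431·15.2 + 36469·38.2).
= 1940487.2 − 1673267 = 267220.2.
x̄_C = 267220.2 / 10657 = 25.075... → 25.1.

25.1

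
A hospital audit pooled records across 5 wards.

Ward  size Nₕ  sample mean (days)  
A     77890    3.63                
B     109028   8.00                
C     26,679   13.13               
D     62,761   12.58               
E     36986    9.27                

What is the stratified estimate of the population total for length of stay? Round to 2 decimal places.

2637653.57

Population total = Σ Nₕ·x̄ₕ (each stratum's size times its mean).
77890·3.63 + 109028·8.00 + 26679·13.13 + 62761·12.58 + 36986·9.27 = 282740.7 + 872224 + 350295.27 + 789533.38 + 342860.22 = 2637653.57.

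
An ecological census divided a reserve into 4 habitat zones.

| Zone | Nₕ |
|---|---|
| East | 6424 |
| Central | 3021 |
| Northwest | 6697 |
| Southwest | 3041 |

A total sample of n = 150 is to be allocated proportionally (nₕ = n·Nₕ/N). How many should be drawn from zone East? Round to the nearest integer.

50

Share of zone East = 6424/19183 = 0.33488.
Allocate 150 × 0.33488 = 50.232... → 50.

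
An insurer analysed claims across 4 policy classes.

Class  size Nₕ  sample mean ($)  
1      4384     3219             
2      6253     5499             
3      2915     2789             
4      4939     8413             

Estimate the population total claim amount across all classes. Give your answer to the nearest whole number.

Estimate total by summing Nₕ·x̄ₕ over strata.
4384·3219 + 6253·5499 + 2915·2789 + 4939·8413 = 14112096 + 34385247 + 8129935 + 41551807 = 98179085.

98179085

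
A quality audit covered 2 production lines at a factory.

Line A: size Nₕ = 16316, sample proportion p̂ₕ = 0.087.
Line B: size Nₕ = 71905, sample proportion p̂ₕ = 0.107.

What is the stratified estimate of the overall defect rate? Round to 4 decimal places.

Wₕ = Nₕ/N with N = 88221: 0.1849, 0.8151.
p̂_st = 0.1849·0.087 + 0.8151·0.107 ≈ 0.103301... → 0.1033.

0.1033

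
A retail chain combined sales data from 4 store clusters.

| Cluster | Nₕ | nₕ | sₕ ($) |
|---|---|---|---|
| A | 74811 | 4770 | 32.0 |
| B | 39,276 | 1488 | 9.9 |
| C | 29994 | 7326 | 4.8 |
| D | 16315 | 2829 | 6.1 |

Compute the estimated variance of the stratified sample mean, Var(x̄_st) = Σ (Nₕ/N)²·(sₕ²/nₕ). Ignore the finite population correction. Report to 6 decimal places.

0.050896

N = 160396. Term for each stratum: Wₕ²sₕ²/nₕ.
Var(x̄_st) = 0.046700919 + 0.003949434 + 0.000109976 + 0.000136086 = 0.050896416 → 0.050896.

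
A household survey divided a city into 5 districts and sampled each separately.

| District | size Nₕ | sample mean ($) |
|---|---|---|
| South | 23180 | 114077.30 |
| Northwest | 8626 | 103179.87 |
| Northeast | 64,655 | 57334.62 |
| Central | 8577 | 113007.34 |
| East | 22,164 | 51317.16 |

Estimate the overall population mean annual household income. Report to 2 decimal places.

N = 23180 + 8626 + 64655 + 8577 + 22164 = 127202.
Weight each subgroup mean by Nₕ/N and sum.
Σ Nₕx̄ₕ = 23180·114077.30 + 8626·103179.87 + 64655·57334.62 + 8577·113007.34 + 22164·51317.16 = 2644311814 + 890029558.62 + 3706969856.1 + 969263955.18 + 1137393534.24 = 9347968718.14.
Divide by N: 9347968718.14 / 127202 = 73489.1646... → 73489.16.

73489.16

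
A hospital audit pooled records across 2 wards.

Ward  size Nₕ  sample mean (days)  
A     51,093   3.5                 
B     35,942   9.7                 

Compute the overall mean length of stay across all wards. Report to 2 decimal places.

N = 87035; weights Wₕ = Nₕ/N = (0.5870, 0.4130).
x̄_st = Σ Wₕ·x̄ₕ = 0.5870·3.5 + 0.4130·9.7 ≈ 6.0604...
→ 6.06.

6.06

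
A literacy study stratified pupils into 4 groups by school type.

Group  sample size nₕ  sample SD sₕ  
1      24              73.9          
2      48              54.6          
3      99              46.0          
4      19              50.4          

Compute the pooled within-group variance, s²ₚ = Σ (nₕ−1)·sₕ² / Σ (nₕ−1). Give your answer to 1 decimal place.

1: (24−1)·73.9² = 23·5461.21 = 125607.83
2: (48−1)·54.6² = 47·2981.16 = 140114.52
3: (99−1)·46.0² = 98·2116 = 207368
4: (19−1)·50.4² = 18·2540.16 = 45722.88
Numerator = 518813.23; denominator = Σ(nₕ−1) = 186.
s²ₚ = 518813.23/186 = 2789.318... → 2789.3.

2789.3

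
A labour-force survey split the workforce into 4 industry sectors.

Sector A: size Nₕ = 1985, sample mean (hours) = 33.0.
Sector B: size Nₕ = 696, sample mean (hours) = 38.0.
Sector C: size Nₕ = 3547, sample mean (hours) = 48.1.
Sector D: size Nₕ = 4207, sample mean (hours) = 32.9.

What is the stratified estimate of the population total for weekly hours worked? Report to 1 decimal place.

A: 1985·33.0 = 65505
B: 696·38.0 = 26448
C: 3547·48.1 = 170610.7
D: 4207·32.9 = 138410.3
τ̂ = Σ Nₕx̄ₕ = 400974.0.

400974.0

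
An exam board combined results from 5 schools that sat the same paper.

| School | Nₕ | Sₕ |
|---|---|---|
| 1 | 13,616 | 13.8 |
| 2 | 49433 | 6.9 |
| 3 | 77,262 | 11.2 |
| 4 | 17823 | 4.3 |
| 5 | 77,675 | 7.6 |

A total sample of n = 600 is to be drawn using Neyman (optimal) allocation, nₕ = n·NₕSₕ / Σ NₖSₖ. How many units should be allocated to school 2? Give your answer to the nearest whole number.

99

Σ NₕSₕ = 13616·13.8 + 49433·6.9 + 77262·11.2 + 17823·4.3 + 77675·7.6 = 2061291.8.
Share for 2: 341087.7/2061291.8 = 0.16547.
n_2 = 600 × 0.16547 = 99.284... → 99.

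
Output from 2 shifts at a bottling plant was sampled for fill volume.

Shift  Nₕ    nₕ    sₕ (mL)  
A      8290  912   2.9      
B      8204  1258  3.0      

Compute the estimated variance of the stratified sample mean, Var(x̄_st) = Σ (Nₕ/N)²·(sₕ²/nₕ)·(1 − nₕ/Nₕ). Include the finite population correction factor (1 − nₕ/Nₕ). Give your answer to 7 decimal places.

N = 16494. Term for each stratum: Wₕ²sₕ²/nₕ·(1−nₕ/Nₕ).
Var(x̄_st) = 0.0020732055 + 0.0014985468 = 0.0035717524 → 0.0035718.

0.0035718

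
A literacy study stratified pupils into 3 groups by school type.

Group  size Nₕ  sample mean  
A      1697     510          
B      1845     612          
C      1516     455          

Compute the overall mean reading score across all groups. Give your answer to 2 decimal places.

N = 1697 + 1845 + 1516 = 5058.
The stratified mean weights each stratum mean by its population share Nₕ/N.
Σ Nₕx̄ₕ = 1697·510 + 1845·612 + 1516·455 = 865470 + 1129140 + 689780 = 2684390.
Divide by N: 2684390 / 5058 = 530.7216... → 530.72.

530.72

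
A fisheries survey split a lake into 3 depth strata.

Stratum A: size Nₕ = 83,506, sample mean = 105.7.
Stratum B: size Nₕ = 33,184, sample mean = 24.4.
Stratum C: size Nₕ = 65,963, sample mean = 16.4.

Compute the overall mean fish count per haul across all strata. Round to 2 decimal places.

N = 182653; weights Wₕ = Nₕ/N = (0.4572, 0.1817, 0.3611).
x̄_st = Σ Wₕ·x̄ₕ = 0.4572·105.7 + 0.1817·24.4 + 0.3611·16.4 ≈ 58.6799...
→ 58.68.

58.68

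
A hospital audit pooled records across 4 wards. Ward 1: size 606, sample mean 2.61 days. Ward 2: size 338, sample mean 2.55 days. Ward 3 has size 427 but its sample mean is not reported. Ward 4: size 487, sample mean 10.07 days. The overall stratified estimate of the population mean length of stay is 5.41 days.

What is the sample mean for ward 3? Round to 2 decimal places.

N = 606 + 338 + 427 + 487 = 1858.
Overall total = μ·N = 5.41·1858 = 10051.78.
Subtract the known strata: 606·2.61 + 338·2.55 + 487·10.07 = 7347.65.
Remaining total for ward 3: 10051.78 − 7347.65 = 2704.13.
Divide by its size: 2704.13 / 427 = 6.3329... → 6.33.

6.33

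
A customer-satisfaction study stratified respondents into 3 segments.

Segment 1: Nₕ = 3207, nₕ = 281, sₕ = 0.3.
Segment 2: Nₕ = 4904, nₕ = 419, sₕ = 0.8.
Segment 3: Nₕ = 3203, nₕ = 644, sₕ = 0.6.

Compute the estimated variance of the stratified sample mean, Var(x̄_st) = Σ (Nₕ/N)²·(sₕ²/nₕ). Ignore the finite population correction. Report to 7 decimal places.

N = 11314; Wₕ = Nₕ/N.
segment 1: (3207/11314)²·0.3²/281 = 0.0000257337
segment 2: (4904/11314)²·0.8²/419 = 0.0002869687
segment 3: (3203/11314)²·0.6²/644 = 0.0000448021
Sum = 0.0003575044 → 0.0003575.

0.0003575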